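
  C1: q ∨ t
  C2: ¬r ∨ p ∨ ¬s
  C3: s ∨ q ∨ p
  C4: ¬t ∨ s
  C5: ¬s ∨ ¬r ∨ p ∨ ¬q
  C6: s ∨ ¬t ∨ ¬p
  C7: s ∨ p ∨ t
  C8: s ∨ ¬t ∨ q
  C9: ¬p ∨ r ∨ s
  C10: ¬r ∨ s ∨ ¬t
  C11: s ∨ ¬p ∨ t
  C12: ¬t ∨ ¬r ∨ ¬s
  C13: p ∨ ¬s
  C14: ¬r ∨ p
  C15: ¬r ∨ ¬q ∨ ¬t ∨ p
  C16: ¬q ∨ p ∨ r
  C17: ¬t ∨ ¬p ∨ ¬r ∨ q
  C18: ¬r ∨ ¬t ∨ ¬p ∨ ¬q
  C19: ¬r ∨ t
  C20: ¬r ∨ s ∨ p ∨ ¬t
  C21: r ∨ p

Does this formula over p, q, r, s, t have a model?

Try q = True.
Try t = False.
From the singleton clause (¬r), r = False.
From the singleton clause (p), p = True.
From the singleton clause (s), s = True.
All clauses are satisfied.
A satisfying assignment: p: True,  q: True,  r: False,  s: True,  t: False.

Yes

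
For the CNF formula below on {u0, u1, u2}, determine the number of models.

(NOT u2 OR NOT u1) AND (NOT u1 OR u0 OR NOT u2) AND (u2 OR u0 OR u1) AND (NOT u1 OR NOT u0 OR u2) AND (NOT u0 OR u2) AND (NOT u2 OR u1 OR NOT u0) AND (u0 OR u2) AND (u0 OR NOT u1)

There are 2^3 = 8 truth assignments over (u0, u1, u2).
Check each against the 8 clauses (columns in the order u0, u1, u2):
  F F F  ✗ fails (u2 OR u0 OR u1)
  F F T  ✓ satisfies all
  F T F  ✗ fails (u0 OR u2)
  F T T  ✗ fails (NOT u2 OR NOT u1)
  T F F  ✗ fails (NOT u0 OR u2)
  T F T  ✗ fails (NOT u2 OR u1 OR NOT u0)
  T T F  ✗ fails (NOT u1 OR NOT u0 OR u2)
  T T T  ✗ fails (NOT u2 OR NOT u1)
1 of the 8 rows is a model.

1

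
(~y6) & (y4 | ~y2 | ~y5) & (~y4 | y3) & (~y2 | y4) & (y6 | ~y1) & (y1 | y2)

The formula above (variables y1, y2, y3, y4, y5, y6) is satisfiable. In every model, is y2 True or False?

True

Suppose y2 = 0.
(~y6) alone gives y6 = 0.
(~y1) alone gives y1 = 0.
But (y1) is also a unit clause — contradiction.
So every satisfying assignment has y2 = True.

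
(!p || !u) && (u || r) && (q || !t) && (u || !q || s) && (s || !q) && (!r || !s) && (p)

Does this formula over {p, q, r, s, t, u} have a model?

Yes

From the singleton clause (p), p = true.
From the singleton clause (!u), u = false.
From the singleton clause (r), r = true.
From the singleton clause (!s), s = false.
From the singleton clause (!q), q = false.
From the singleton clause (!t), t = false.
Every clause now holds.
A satisfying assignment: p=true,  q=false,  r=true,  s=false,  t=false,  u=false.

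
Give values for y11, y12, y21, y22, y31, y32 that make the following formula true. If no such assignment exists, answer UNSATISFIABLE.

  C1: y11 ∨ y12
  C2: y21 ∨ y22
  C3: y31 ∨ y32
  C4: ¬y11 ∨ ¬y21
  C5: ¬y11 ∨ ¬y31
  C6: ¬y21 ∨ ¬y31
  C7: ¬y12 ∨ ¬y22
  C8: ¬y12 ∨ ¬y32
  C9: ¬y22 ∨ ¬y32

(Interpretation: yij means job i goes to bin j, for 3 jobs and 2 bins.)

UNSATISFIABLE

Try y11 = True.
(¬y21) alone gives y21 = False.
(y22) alone gives y22 = True.
(¬y31) alone gives y31 = False.
(y32) alone gives y32 = True.
But (¬y32) is also a unit clause — contradiction.
That branch fails; take y11 = False instead.
(y12) alone gives y12 = True.
(¬y22) alone gives y22 = False.
(y21) alone gives y21 = True.
(¬y31) alone gives y31 = False.
(y32) alone gives y32 = True.
But (¬y32) is also a unit clause — contradiction.
Both values of y11 lead to a conflict.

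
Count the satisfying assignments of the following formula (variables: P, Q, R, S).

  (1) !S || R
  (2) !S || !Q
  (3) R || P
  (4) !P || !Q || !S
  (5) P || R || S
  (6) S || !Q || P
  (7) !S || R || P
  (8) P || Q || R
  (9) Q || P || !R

There are 2^4 = 16 truth assignments over (P, Q, R, S).
Check each against the 9 clauses (columns in the order P, Q, R, S):
  F F F F  ✗ fails (R || P)
  F F F T  ✗ fails (!S || R)
  F F T F  ✗ fails (Q || P || !R)
  F F T T  ✗ fails (Q || P || !R)
  F T F F  ✗ fails (R || P)
  F T F T  ✗ fails (!S || R)
  F T T F  ✗ fails (S || !Q || P)
  F T T T  ✗ fails (!S || !Q)
  T F F F  ✓ satisfies all
  T F F T  ✗ fails (!S || R)
  T F T F  ✓ satisfies all
  T F T T  ✓ satisfies all
  T T F F  ✓ satisfies all
  T T F T  ✗ fails (!S || R)
  T T T F  ✓ satisfies all
  T T T T  ✗ fails (!S || !Q)
5 of the 16 rows are models.

5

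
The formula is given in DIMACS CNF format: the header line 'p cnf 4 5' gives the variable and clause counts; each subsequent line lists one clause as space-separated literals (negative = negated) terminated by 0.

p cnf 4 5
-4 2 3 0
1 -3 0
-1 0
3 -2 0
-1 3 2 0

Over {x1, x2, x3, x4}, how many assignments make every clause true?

There are 2^4 = 16 truth assignments over (x1, x2, x3, x4).
Check each against the 5 clauses (columns in the order x1, x2, x3, x4):
  F F F F  ✓ satisfies all
  F F F T  ✗ fails (¬x4 ∨ x2 ∨ x3)
  F F T F  ✗ fails (x1 ∨ ¬x3)
  F F T T  ✗ fails (x1 ∨ ¬x3)
  F T F F  ✗ fails (x3 ∨ ¬x2)
  F T F T  ✗ fails (x3 ∨ ¬x2)
  F T T F  ✗ fails (x1 ∨ ¬x3)
  F T T T  ✗ fails (x1 ∨ ¬x3)
  T F F F  ✗ fails (¬x1)
  T F F T  ✗ fails (¬x4 ∨ x2 ∨ x3)
  T F T F  ✗ fails (¬x1)
  T F T T  ✗ fails (¬x1)
  T T F F  ✗ fails (¬x1)
  T T F T  ✗ fails (¬x1)
  T T T F  ✗ fails (¬x1)
  T T T T  ✗ fails (¬x1)
1 of the 16 rows is a model.

1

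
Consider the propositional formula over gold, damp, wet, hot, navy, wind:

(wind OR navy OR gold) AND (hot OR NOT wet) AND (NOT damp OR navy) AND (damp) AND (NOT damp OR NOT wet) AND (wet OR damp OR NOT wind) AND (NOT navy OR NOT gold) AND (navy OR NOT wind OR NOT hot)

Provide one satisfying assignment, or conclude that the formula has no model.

gold: false, damp: true, wet: false, hot: false, navy: true, wind: false

(damp) alone gives damp = true.
(navy) alone gives navy = true.
(NOT wet) alone gives wet = false.
(NOT gold) alone gives gold = false.
No clause remains; hot, wind are free.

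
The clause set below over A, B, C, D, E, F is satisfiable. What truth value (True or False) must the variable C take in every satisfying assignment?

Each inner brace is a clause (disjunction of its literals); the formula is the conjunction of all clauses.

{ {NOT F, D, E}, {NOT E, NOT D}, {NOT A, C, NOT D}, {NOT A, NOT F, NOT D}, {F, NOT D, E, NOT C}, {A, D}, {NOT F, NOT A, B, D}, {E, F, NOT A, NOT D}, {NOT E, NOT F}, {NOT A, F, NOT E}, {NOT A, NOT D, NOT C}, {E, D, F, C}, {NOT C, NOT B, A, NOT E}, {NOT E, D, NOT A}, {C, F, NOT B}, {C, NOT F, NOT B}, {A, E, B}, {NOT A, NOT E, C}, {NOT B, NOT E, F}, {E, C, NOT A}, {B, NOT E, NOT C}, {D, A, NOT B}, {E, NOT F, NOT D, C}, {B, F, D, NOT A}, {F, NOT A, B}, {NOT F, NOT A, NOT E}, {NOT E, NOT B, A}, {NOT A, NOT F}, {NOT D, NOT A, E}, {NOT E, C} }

True

Suppose C = false.
The clause (NOT E) is unit, so E = false.
The clause (NOT A) is unit, so A = false.
The clause (D) is unit, so D = true.
The clause (B) is unit, so B = true.
The clause (F) is unit, so F = true.
But (NOT F) is also a unit clause — contradiction.
So every satisfying assignment has C = True.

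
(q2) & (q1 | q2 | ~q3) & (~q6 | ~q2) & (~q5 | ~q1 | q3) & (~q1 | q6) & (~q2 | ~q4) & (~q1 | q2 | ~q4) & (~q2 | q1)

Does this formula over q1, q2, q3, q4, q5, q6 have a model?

From the singleton clause (q2), q2 = 1.
From the singleton clause (~q6), q6 = 0.
From the singleton clause (~q1), q1 = 0.
But (q1) is also a unit clause — contradiction.
No assignment satisfies every clause.

Unsatisfiable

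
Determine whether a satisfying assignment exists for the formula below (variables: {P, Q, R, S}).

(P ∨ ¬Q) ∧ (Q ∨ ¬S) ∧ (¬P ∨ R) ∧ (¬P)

Unit clause (¬P) forces P = False.
Unit clause (¬Q) forces Q = False.
Unit clause (¬S) forces S = False.
All clauses hold; R can take either value.
A satisfying assignment: P: False,  Q: False,  R: False,  S: False.

Yes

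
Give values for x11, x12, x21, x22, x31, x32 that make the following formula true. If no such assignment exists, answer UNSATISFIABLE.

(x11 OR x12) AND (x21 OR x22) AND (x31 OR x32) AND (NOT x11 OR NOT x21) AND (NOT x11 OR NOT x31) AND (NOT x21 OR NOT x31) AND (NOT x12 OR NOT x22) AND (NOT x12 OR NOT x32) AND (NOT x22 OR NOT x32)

Suppose x11 = true.
Unit clause (NOT x21) forces x21 = false.
Unit clause (x22) forces x22 = true.
Unit clause (NOT x31) forces x31 = false.
Unit clause (x32) forces x32 = true.
Now (NOT x32) is unsatisfied and unit — conflict.
Backtrack on x11: now try x11 = false.
Unit clause (x12) forces x12 = true.
Unit clause (NOT x22) forces x22 = false.
Unit clause (x21) forces x21 = true.
Unit clause (NOT x31) forces x31 = false.
Unit clause (x32) forces x32 = true.
Now (NOT x32) is unsatisfied and unit — conflict.
Either choice for x11 ends in contradiction.

UNSATISFIABLE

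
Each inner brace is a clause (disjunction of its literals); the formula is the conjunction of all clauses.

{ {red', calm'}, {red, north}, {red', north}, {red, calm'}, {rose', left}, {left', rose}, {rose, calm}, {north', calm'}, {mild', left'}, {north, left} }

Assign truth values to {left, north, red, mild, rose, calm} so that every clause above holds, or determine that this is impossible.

Suppose red = 1.
Unit clause (calm') forces calm = 0.
Unit clause (north) forces north = 1.
Unit clause (rose) forces rose = 1.
Unit clause (left) forces left = 1.
Unit clause (mild') forces mild = 0.
This assignment satisfies each clause.

left: 1, north: 1, red: 1, mild: 0, rose: 1, calm: 0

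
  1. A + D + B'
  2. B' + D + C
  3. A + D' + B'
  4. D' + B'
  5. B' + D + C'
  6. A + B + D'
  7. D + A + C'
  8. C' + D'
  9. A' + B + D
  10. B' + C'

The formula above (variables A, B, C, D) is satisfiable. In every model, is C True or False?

False

Suppose C = 1.
From the singleton clause (D'), D = 0.
From the singleton clause (B'), B = 0.
From the singleton clause (A), A = 1.
That conflicts with the unit clause (A').
So every satisfying assignment has C = False.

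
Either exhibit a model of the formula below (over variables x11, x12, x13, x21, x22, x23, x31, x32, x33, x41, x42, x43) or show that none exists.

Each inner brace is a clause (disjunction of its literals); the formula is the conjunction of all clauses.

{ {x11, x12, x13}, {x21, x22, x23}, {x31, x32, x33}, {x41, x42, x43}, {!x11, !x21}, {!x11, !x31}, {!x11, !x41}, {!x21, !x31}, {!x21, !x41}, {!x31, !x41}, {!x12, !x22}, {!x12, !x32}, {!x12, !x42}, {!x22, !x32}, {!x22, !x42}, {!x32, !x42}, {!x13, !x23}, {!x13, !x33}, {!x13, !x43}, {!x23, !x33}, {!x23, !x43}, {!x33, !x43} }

UNSATISFIABLE

Try x11 = false.
Try x12 = true.
The clause (!x22) is unit, so x22 = false.
The clause (!x32) is unit, so x32 = false.
The clause (!x42) is unit, so x42 = false.
Try x21 = true.
The clause (!x31) is unit, so x31 = false.
The clause (x33) is unit, so x33 = true.
The clause (!x41) is unit, so x41 = false.
The clause (x43) is unit, so x43 = true.
Now (!x43) is unsatisfied and unit — conflict.
Undo x21 and try x21 = false.
The clause (x23) is unit, so x23 = true.
The clause (!x13) is unit, so x13 = false.
The clause (!x33) is unit, so x33 = false.
The clause (x31) is unit, so x31 = true.
The clause (!x41) is unit, so x41 = false.
The clause (x43) is unit, so x43 = true.
Now (!x43) is unsatisfied and unit — conflict.
Either choice for x21 ends in contradiction.
Undo x12 and try x12 = false.
The clause (x13) is unit, so x13 = true.
The clause (!x23) is unit, so x23 = false.
The clause (!x33) is unit, so x33 = false.
The clause (!x43) is unit, so x43 = false.
Try x21 = true.
The clause (!x31) is unit, so x31 = false.
The clause (x32) is unit, so x32 = true.
The clause (!x41) is unit, so x41 = false.
The clause (x42) is unit, so x42 = true.
Now (!x42) is unsatisfied and unit — conflict.
Undo x21 and try x21 = false.
The clause (x22) is unit, so x22 = true.
The clause (!x32) is unit, so x32 = false.
The clause (x31) is unit, so x31 = true.
The clause (!x41) is unit, so x41 = false.
The clause (x42) is unit, so x42 = true.
Now (!x42) is unsatisfied and unit — conflict.
Either choice for x21 ends in contradiction.
Either choice for x12 ends in contradiction.
Undo x11 and try x11 = true.
The clause (!x21) is unit, so x21 = false.
The clause (!x31) is unit, so x31 = false.
The clause (!x41) is unit, so x41 = false.
Try x22 = true.
The clause (!x12) is unit, so x12 = false.
The clause (!x32) is unit, so x32 = false.
The clause (x33) is unit, so x33 = true.
The clause (!x42) is unit, so x42 = false.
The clause (x43) is unit, so x43 = true.
Now (!x43) is unsatisfied and unit — conflict.
Undo x22 and try x22 = false.
The clause (x23) is unit, so x23 = true.
The clause (!x13) is unit, so x13 = false.
The clause (!x33) is unit, so x33 = false.
The clause (x32) is unit, so x32 = true.
The clause (!x12) is unit, so x12 = false.
The clause (!x42) is unit, so x42 = false.
The clause (x43) is unit, so x43 = true.
Now (!x43) is unsatisfied and unit — conflict.
Either choice for x22 ends in contradiction.
Either choice for x11 ends in contradiction.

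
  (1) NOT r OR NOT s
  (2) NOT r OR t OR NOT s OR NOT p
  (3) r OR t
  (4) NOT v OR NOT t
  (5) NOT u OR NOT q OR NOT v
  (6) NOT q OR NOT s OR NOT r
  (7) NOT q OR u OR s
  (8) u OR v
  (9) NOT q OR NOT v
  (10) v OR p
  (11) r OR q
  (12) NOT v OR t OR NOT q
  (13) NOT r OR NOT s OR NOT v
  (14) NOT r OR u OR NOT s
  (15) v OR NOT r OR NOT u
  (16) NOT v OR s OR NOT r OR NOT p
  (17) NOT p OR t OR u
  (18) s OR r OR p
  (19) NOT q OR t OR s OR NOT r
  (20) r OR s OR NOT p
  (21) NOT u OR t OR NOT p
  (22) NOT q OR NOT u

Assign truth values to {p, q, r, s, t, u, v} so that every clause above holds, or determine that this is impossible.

Try r = true.
From the singleton clause (NOT s), s = false.
Try v = true.
From the singleton clause (NOT t), t = false.
From the singleton clause (NOT q), q = false.
From the singleton clause (NOT p), p = false.
All clauses hold; u can take either value.

p: false, q: false, r: true, s: false, t: false, u: false, v: true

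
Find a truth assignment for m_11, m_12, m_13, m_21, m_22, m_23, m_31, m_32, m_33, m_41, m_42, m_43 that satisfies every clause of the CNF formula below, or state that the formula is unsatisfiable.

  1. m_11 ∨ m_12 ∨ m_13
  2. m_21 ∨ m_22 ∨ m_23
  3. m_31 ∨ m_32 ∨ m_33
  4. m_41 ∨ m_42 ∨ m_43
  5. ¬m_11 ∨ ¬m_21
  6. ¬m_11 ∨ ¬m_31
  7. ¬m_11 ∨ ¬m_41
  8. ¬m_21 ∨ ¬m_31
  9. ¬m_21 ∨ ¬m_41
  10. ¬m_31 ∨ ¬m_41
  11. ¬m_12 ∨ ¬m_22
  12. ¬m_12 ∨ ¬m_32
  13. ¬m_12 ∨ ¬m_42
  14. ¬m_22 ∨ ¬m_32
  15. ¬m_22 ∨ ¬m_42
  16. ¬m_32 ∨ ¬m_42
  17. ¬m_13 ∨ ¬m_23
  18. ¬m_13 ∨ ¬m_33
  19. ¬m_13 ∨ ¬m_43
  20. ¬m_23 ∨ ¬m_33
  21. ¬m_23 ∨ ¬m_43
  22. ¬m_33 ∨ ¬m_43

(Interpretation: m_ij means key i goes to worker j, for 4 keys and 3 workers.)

UNSATISFIABLE

Suppose m_11 = False.
Suppose m_12 = True.
(¬m_22) alone gives m_22 = False.
(¬m_32) alone gives m_32 = False.
(¬m_42) alone gives m_42 = False.
Suppose m_21 = True.
(¬m_31) alone gives m_31 = False.
(m_33) alone gives m_33 = True.
(¬m_41) alone gives m_41 = False.
(m_43) alone gives m_43 = True.
Now (¬m_43) is unsatisfied and unit — conflict.
Backtrack on m_21: now try m_21 = False.
(m_23) alone gives m_23 = True.
(¬m_13) alone gives m_13 = False.
(¬m_33) alone gives m_33 = False.
(m_31) alone gives m_31 = True.
(¬m_41) alone gives m_41 = False.
(m_43) alone gives m_43 = True.
Now (¬m_43) is unsatisfied and unit — conflict.
Either choice for m_21 ends in contradiction.
Backtrack on m_12: now try m_12 = False.
(m_13) alone gives m_13 = True.
(¬m_23) alone gives m_23 = False.
(¬m_33) alone gives m_33 = False.
(¬m_43) alone gives m_43 = False.
Suppose m_21 = True.
(¬m_31) alone gives m_31 = False.
(m_32) alone gives m_32 = True.
(¬m_41) alone gives m_41 = False.
(m_42) alone gives m_42 = True.
Now (¬m_42) is unsatisfied and unit — conflict.
Backtrack on m_21: now try m_21 = False.
(m_22) alone gives m_22 = True.
(¬m_32) alone gives m_32 = False.
(m_31) alone gives m_31 = True.
(¬m_41) alone gives m_41 = False.
(m_42) alone gives m_42 = True.
Now (¬m_42) is unsatisfied and unit — conflict.
Either choice for m_21 ends in contradiction.
Either choice for m_12 ends in contradiction.
Backtrack on m_11: now try m_11 = True.
(¬m_21) alone gives m_21 = False.
(¬m_31) alone gives m_31 = False.
(¬m_41) alone gives m_41 = False.
Suppose m_22 = True.
(¬m_12) alone gives m_12 = False.
(¬m_32) alone gives m_32 = False.
(m_33) alone gives m_33 = True.
(¬m_42) alone gives m_42 = False.
(m_43) alone gives m_43 = True.
Now (¬m_43) is unsatisfied and unit — conflict.
Backtrack on m_22: now try m_22 = False.
(m_23) alone gives m_23 = True.
(¬m_13) alone gives m_13 = False.
(¬m_33) alone gives m_33 = False.
(m_32) alone gives m_32 = True.
(¬m_12) alone gives m_12 = False.
(¬m_42) alone gives m_42 = False.
(m_43) alone gives m_43 = True.
Now (¬m_43) is unsatisfied and unit — conflict.
Either choice for m_22 ends in contradiction.
Either choice for m_11 ends in contradiction.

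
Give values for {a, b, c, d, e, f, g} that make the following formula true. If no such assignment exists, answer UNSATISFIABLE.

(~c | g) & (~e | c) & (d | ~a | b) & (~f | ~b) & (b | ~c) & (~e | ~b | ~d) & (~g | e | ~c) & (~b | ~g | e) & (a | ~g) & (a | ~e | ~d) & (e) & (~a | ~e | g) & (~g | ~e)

From the singleton clause (e), e = 1.
From the singleton clause (c), c = 1.
From the singleton clause (g), g = 1.
But (~g) is also a unit clause — contradiction.

UNSATISFIABLE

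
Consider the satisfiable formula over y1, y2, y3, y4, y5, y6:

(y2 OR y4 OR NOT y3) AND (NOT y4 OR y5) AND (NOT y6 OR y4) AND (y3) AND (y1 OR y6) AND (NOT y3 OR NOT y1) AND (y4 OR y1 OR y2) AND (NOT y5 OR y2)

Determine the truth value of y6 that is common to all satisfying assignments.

Suppose y6 = false.
(y3) alone gives y3 = true.
(y1) alone gives y1 = true.
That conflicts with the unit clause (NOT y1).
So every satisfying assignment has y6 = True.

True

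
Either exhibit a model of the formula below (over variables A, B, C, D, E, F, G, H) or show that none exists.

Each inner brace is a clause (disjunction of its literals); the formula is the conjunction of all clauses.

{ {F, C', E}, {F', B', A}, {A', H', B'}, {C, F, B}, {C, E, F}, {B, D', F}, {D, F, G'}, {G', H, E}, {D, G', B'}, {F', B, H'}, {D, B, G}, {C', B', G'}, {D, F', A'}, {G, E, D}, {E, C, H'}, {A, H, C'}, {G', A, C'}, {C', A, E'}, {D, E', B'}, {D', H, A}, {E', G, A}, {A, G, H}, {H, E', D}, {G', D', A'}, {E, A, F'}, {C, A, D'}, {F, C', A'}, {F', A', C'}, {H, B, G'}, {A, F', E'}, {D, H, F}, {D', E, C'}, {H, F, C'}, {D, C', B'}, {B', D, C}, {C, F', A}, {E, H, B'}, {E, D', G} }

A ↦ 1; B ↦ 1; C ↦ 0; D ↦ 1; E ↦ 1; F ↦ 0; G ↦ 0; H ↦ 0

Case F = 0:
Case C = 0:
From the singleton clause (B), B = 1.
From the singleton clause (E), E = 1.
From the singleton clause (D), D = 1.
From the singleton clause (A), A = 1.
From the singleton clause (H'), H = 0.
From the singleton clause (G'), G = 0.
All clauses are satisfied.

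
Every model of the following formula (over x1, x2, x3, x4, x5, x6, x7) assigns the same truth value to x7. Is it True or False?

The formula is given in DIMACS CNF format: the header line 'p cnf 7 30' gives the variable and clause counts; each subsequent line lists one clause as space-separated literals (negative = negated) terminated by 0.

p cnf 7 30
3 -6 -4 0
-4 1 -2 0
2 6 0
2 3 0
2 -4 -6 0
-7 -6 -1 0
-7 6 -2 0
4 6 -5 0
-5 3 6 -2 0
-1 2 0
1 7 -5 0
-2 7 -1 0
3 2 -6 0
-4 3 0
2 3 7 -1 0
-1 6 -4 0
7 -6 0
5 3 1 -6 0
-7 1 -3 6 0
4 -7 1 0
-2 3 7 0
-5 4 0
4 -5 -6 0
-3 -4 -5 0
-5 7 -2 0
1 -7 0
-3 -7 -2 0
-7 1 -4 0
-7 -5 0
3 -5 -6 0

False

Suppose x7 = True.
(x1) alone gives x1 = True.
(¬x6) alone gives x6 = False.
(x2) alone gives x2 = True.
That conflicts with the unit clause (¬x2).
So every satisfying assignment has x7 = False.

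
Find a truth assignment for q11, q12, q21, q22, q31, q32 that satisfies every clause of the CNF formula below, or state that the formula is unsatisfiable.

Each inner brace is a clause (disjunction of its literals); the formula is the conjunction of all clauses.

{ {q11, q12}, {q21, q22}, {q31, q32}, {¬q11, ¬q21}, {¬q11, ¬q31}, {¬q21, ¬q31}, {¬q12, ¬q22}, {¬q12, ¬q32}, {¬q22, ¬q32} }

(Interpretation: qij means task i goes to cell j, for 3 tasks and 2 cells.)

Branch on q11: set q11 = True.
Unit clause (¬q21) forces q21 = False.
Unit clause (q22) forces q22 = True.
Unit clause (¬q31) forces q31 = False.
Unit clause (q32) forces q32 = True.
But (¬q32) is also a unit clause — contradiction.
So q11 must be the other value — set q11 = False.
Unit clause (q12) forces q12 = True.
Unit clause (¬q22) forces q22 = False.
Unit clause (q21) forces q21 = True.
Unit clause (¬q31) forces q31 = False.
Unit clause (q32) forces q32 = True.
But (¬q32) is also a unit clause — contradiction.
Either choice for q11 ends in contradiction.

UNSATISFIABLE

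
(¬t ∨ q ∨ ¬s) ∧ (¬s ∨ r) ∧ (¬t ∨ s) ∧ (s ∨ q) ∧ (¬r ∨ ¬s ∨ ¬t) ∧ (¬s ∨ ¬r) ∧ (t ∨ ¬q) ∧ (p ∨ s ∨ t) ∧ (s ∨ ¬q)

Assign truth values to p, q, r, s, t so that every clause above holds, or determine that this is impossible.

Branch on s: set s = False.
From the singleton clause (¬t), t = False.
From the singleton clause (q), q = True.
But (¬q) is also a unit clause — contradiction.
Backtrack on s: now try s = True.
From the singleton clause (r), r = True.
But (¬r) is also a unit clause — contradiction.
Neither s = True nor s = False works.

UNSATISFIABLE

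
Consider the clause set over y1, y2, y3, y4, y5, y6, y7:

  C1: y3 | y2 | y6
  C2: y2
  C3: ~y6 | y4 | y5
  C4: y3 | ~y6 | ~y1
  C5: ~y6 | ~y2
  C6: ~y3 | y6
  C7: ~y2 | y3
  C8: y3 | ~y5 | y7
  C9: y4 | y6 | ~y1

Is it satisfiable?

Unsatisfiable

From the singleton clause (y2), y2 = 1.
From the singleton clause (~y6), y6 = 0.
From the singleton clause (~y3), y3 = 0.
But (y3) is also a unit clause — contradiction.
No assignment satisfies every clause.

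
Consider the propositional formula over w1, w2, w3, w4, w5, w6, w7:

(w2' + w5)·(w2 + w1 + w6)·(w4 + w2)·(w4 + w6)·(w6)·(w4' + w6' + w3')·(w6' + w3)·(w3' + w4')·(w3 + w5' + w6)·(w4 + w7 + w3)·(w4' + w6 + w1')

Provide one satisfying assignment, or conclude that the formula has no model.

The clause (w6) is unit, so w6 = 1.
The clause (w3) is unit, so w3 = 1.
The clause (w4') is unit, so w4 = 0.
The clause (w2) is unit, so w2 = 1.
The clause (w5) is unit, so w5 = 1.
No clause remains; w1, w7 are free.

w1 ↦ 0; w2 ↦ 1; w3 ↦ 1; w4 ↦ 0; w5 ↦ 1; w6 ↦ 1; w7 ↦ 0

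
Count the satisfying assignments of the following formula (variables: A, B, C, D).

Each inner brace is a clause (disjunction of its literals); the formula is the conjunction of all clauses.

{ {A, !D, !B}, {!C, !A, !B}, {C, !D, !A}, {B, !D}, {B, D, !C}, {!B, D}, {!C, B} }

There are 2^4 = 16 truth assignments over (A, B, C, D).
Check each against the 7 clauses (columns in the order A, B, C, D):
  F F F F  ✓ satisfies all
  F F F T  ✗ fails (B || !D)
  F F T F  ✗ fails (B || D || !C)
  F F T T  ✗ fails (B || !D)
  F T F F  ✗ fails (!B || D)
  F T F T  ✗ fails (A || !D || !B)
  F T T F  ✗ fails (!B || D)
  F T T T  ✗ fails (A || !D || !B)
  T F F F  ✓ satisfies all
  T F F T  ✗ fails (C || !D || !A)
  T F T F  ✗ fails (B || D || !C)
  T F T T  ✗ fails (B || !D)
  T T F F  ✗ fails (!B || D)
  T T F T  ✗ fails (C || !D || !A)
  T T T F  ✗ fails (!C || !A || !B)
  T T T T  ✗ fails (!C || !A || !B)
2 of the 16 rows are models.

2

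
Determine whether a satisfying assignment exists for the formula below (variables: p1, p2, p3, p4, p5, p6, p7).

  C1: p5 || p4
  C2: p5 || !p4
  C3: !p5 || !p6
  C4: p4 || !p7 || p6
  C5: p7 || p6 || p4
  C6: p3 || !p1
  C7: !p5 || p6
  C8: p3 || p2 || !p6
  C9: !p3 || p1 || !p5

Case p5 = true:
(!p6) alone gives p6 = false.
That conflicts with the unit clause (p6).
So p5 must be the other value — set p5 = false.
(p4) alone gives p4 = true.
That conflicts with the unit clause (!p4).
Either choice for p5 ends in contradiction.
No assignment satisfies every clause.

No, unsatisfiable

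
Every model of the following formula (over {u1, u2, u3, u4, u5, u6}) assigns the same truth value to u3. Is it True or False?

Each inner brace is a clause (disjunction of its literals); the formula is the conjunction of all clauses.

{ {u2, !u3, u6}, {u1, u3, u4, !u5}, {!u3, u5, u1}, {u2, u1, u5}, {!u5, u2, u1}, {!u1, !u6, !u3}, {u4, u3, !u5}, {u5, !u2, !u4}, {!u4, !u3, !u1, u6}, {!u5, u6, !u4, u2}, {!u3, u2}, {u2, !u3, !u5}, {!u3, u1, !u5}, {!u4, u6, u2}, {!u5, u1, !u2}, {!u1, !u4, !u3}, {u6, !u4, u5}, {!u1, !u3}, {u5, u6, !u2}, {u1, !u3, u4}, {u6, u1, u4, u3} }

False

Suppose u3 = true.
The clause (u2) is unit, so u2 = true.
The clause (!u1) is unit, so u1 = false.
The clause (u5) is unit, so u5 = true.
Now (!u5) is unsatisfied and unit — conflict.
So every satisfying assignment has u3 = False.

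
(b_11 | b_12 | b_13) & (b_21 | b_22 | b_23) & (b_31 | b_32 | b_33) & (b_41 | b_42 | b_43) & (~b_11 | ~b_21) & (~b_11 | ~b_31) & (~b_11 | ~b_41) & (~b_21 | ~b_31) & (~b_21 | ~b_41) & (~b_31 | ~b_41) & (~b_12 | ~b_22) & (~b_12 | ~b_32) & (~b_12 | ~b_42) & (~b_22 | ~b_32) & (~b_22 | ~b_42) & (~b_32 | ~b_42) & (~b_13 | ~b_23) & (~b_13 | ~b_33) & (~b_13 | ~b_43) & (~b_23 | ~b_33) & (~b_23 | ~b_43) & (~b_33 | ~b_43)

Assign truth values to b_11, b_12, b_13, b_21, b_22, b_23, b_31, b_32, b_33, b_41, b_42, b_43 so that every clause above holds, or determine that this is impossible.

UNSATISFIABLE

Branch on b_11: set b_11 = 0.
Branch on b_12: set b_12 = 1.
Unit clause (~b_22) forces b_22 = 0.
Unit clause (~b_32) forces b_32 = 0.
Unit clause (~b_42) forces b_42 = 0.
Branch on b_21: set b_21 = 1.
Unit clause (~b_31) forces b_31 = 0.
Unit clause (b_33) forces b_33 = 1.
Unit clause (~b_41) forces b_41 = 0.
Unit clause (b_43) forces b_43 = 1.
Now (~b_43) is unsatisfied and unit — conflict.
That branch fails; take b_21 = 0 instead.
Unit clause (b_23) forces b_23 = 1.
Unit clause (~b_13) forces b_13 = 0.
Unit clause (~b_33) forces b_33 = 0.
Unit clause (b_31) forces b_31 = 1.
Unit clause (~b_41) forces b_41 = 0.
Unit clause (b_43) forces b_43 = 1.
Now (~b_43) is unsatisfied and unit — conflict.
Either choice for b_21 ends in contradiction.
That branch fails; take b_12 = 0 instead.
Unit clause (b_13) forces b_13 = 1.
Unit clause (~b_23) forces b_23 = 0.
Unit clause (~b_33) forces b_33 = 0.
Unit clause (~b_43) forces b_43 = 0.
Branch on b_21: set b_21 = 1.
Unit clause (~b_31) forces b_31 = 0.
Unit clause (b_32) forces b_32 = 1.
Unit clause (~b_41) forces b_41 = 0.
Unit clause (b_42) forces b_42 = 1.
Now (~b_42) is unsatisfied and unit — conflict.
That branch fails; take b_21 = 0 instead.
Unit clause (b_22) forces b_22 = 1.
Unit clause (~b_32) forces b_32 = 0.
Unit clause (b_31) forces b_31 = 1.
Unit clause (~b_41) forces b_41 = 0.
Unit clause (b_42) forces b_42 = 1.
Now (~b_42) is unsatisfied and unit — conflict.
Either choice for b_21 ends in contradiction.
Either choice for b_12 ends in contradiction.
That branch fails; take b_11 = 1 instead.
Unit clause (~b_21) forces b_21 = 0.
Unit clause (~b_31) forces b_31 = 0.
Unit clause (~b_41) forces b_41 = 0.
Branch on b_22: set b_22 = 1.
Unit clause (~b_12) forces b_12 = 0.
Unit clause (~b_32) forces b_32 = 0.
Unit clause (b_33) forces b_33 = 1.
Unit clause (~b_42) forces b_42 = 0.
Unit clause (b_43) forces b_43 = 1.
Now (~b_43) is unsatisfied and unit — conflict.
That branch fails; take b_22 = 0 instead.
Unit clause (b_23) forces b_23 = 1.
Unit clause (~b_13) forces b_13 = 0.
Unit clause (~b_33) forces b_33 = 0.
Unit clause (b_32) forces b_32 = 1.
Unit clause (~b_12) forces b_12 = 0.
Unit clause (~b_42) forces b_42 = 0.
Unit clause (b_43) forces b_43 = 1.
Now (~b_43) is unsatisfied and unit — conflict.
Either choice for b_22 ends in contradiction.
Either choice for b_11 ends in contradiction.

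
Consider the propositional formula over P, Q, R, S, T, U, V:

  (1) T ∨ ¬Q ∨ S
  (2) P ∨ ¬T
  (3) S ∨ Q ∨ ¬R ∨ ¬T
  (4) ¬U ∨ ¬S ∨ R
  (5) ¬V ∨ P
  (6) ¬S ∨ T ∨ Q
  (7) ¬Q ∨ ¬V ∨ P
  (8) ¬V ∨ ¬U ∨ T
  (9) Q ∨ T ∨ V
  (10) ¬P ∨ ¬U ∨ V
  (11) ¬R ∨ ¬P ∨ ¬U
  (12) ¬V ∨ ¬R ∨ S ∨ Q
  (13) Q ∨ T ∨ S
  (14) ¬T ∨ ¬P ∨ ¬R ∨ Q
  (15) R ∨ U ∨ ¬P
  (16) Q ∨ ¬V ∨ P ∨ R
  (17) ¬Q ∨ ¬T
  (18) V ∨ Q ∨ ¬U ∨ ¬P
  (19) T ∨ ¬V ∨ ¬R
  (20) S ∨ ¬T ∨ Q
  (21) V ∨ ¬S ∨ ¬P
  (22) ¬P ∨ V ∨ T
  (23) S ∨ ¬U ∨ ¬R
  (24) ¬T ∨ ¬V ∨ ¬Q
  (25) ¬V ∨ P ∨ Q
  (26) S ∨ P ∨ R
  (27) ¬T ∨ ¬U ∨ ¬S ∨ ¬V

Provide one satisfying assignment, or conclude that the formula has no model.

Branch on P: set P = False.
From the singleton clause (¬T), T = False.
From the singleton clause (¬V), V = False.
From the singleton clause (Q), Q = True.
From the singleton clause (S), S = True.
Branch on U: set U = True.
From the singleton clause (R), R = True.
This assignment satisfies each clause.

P ↦ False; Q ↦ True; R ↦ True; S ↦ True; T ↦ False; U ↦ True; V ↦ False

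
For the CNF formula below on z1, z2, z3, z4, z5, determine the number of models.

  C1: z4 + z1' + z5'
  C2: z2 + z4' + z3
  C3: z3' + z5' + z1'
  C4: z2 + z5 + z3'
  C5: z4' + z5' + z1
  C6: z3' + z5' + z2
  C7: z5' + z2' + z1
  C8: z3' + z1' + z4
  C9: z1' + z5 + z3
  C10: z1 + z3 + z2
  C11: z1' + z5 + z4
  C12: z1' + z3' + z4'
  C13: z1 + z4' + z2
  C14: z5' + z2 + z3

There are 2^5 = 32 truth assignments over (z1, z2, z3, z4, z5).
Split on z1. With z1 = 1, the clauses containing z1 are satisfied and z1' drops from the rest; 1 of the 2^4 = 16 assignments to the other variables satisfy what remains.
With z1 = 0, by the same count on the reduced clause set, 4 assignments work.
Total: 1 + 4 = 5.

5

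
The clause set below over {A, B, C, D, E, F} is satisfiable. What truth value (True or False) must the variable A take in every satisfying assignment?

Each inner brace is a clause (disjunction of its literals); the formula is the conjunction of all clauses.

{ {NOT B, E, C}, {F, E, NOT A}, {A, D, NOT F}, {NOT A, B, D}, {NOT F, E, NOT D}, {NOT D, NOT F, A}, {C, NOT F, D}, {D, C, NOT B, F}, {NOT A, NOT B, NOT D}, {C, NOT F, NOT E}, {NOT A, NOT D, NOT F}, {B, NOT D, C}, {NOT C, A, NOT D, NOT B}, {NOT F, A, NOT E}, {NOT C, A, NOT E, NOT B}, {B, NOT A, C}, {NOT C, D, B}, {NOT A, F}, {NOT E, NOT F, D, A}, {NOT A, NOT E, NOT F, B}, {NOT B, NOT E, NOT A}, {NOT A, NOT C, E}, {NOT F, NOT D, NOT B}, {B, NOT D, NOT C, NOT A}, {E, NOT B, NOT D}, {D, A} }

Suppose A = true.
Unit clause (F) forces F = true.
Unit clause (NOT D) forces D = false.
Unit clause (B) forces B = true.
Unit clause (C) forces C = true.
Unit clause (NOT E) forces E = false.
That conflicts with the unit clause (E).
So every satisfying assignment has A = False.

False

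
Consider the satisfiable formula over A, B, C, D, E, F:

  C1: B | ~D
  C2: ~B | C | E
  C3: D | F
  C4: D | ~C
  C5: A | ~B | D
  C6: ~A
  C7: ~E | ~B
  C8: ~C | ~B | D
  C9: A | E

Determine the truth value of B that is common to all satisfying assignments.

Suppose B = 1.
The clause (~A) is unit, so A = 0.
The clause (D) is unit, so D = 1.
The clause (~E) is unit, so E = 0.
But (E) is also a unit clause — contradiction.
So every satisfying assignment has B = False.

False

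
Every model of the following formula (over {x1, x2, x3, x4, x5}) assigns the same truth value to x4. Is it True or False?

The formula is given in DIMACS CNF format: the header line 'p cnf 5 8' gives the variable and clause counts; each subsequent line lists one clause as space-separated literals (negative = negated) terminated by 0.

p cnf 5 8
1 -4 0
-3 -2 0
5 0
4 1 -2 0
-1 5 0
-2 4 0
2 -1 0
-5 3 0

Suppose x4 = True.
Unit clause (x1) forces x1 = True.
Unit clause (x5) forces x5 = True.
Unit clause (x2) forces x2 = True.
Unit clause (¬x3) forces x3 = False.
But (x3) is also a unit clause — contradiction.
So every satisfying assignment has x4 = False.

False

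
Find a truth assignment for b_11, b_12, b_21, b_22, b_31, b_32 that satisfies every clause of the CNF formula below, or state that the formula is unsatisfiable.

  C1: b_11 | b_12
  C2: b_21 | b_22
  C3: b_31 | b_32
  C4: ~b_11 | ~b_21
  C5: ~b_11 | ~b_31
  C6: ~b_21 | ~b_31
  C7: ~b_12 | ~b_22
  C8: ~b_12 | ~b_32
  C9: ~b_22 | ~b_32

UNSATISFIABLE

Branch on b_11: set b_11 = 1.
Unit clause (~b_21) forces b_21 = 0.
Unit clause (b_22) forces b_22 = 1.
Unit clause (~b_31) forces b_31 = 0.
Unit clause (b_32) forces b_32 = 1.
Now (~b_32) is unsatisfied and unit — conflict.
That branch fails; take b_11 = 0 instead.
Unit clause (b_12) forces b_12 = 1.
Unit clause (~b_22) forces b_22 = 0.
Unit clause (b_21) forces b_21 = 1.
Unit clause (~b_31) forces b_31 = 0.
Unit clause (b_32) forces b_32 = 1.
Now (~b_32) is unsatisfied and unit — conflict.
Both values of b_11 lead to a conflict.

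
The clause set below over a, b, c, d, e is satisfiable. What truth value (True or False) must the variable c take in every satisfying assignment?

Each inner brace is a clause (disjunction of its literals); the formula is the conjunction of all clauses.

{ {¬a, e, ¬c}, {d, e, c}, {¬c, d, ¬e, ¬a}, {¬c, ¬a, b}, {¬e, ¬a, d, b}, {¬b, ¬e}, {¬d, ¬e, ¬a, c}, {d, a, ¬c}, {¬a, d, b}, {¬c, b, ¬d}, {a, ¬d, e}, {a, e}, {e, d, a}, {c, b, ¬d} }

False

Suppose c = True.
Branch on a: set a = False.
From the singleton clause (d), d = True.
From the singleton clause (b), b = True.
From the singleton clause (¬e), e = False.
But (e) is also a unit clause — contradiction.
Backtrack on a: now try a = True.
From the singleton clause (e), e = True.
From the singleton clause (d), d = True.
From the singleton clause (b), b = True.
But (¬b) is also a unit clause — contradiction.
Either choice for a ends in contradiction.
So every satisfying assignment has c = False.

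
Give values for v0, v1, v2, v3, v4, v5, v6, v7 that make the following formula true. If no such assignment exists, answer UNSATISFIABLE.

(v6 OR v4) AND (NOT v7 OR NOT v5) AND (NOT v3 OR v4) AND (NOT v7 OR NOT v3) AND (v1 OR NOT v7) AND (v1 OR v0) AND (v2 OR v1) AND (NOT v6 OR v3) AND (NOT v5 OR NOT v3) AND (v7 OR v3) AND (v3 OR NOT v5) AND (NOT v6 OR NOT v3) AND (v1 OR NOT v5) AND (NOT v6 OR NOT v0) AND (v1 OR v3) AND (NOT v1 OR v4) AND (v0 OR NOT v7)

v0=true, v1=true, v2=true, v3=false, v4=true, v5=false, v6=false, v7=true

Suppose v6 = false.
(v4) alone gives v4 = true.
Suppose v7 = true.
(NOT v5) alone gives v5 = false.
(NOT v3) alone gives v3 = false.
(v1) alone gives v1 = true.
(v0) alone gives v0 = true.
No clause remains; v2 is free.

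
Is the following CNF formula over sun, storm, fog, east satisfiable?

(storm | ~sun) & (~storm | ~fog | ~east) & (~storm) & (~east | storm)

The clause (~storm) is unit, so storm = 0.
The clause (~sun) is unit, so sun = 0.
The clause (~east) is unit, so east = 0.
Every clause is now satisfied; fog is unconstrained.
A satisfying assignment: sun: 0; storm: 0; fog: 0; east: 0.

Yes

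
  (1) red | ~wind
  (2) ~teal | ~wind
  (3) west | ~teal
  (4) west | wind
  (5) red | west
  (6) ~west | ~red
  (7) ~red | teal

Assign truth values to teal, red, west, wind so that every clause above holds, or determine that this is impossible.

Branch on red: set red = 0.
From the singleton clause (~wind), wind = 0.
From the singleton clause (west), west = 1.
Every clause is now satisfied; teal is unconstrained.

teal ↦ 0,  red ↦ 0,  west ↦ 1,  wind ↦ 0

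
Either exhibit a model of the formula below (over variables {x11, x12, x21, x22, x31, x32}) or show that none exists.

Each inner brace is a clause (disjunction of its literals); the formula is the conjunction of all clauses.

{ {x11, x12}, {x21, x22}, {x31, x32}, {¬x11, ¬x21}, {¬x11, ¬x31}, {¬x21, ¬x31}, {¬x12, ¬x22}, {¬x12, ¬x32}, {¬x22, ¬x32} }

UNSATISFIABLE

Branch on x11: set x11 = True.
Unit clause (¬x21) forces x21 = False.
Unit clause (x22) forces x22 = True.
Unit clause (¬x31) forces x31 = False.
Unit clause (x32) forces x32 = True.
Now (¬x32) is unsatisfied and unit — conflict.
So x11 must be the other value — set x11 = False.
Unit clause (x12) forces x12 = True.
Unit clause (¬x22) forces x22 = False.
Unit clause (x21) forces x21 = True.
Unit clause (¬x31) forces x31 = False.
Unit clause (x32) forces x32 = True.
Now (¬x32) is unsatisfied and unit — conflict.
Either choice for x11 ends in contradiction.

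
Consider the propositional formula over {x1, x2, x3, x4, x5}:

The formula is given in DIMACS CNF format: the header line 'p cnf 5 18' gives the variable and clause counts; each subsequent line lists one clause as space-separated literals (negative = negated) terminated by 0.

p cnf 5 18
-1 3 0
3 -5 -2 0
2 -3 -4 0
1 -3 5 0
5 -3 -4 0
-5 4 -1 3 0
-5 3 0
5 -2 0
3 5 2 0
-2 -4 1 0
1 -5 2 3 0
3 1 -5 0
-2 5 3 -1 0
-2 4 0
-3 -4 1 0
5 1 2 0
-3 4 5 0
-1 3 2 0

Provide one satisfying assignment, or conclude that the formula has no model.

Case x1 = True:
(x3) alone gives x3 = True.
Case x2 = True:
(x5) alone gives x5 = True.
(x4) alone gives x4 = True.
This assignment satisfies each clause.

x1 ↦ True; x2 ↦ True; x3 ↦ True; x4 ↦ True; x5 ↦ True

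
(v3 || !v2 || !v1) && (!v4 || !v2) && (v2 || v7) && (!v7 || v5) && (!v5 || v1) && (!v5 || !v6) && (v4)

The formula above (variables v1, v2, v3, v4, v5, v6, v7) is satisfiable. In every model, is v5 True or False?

True

Suppose v5 = false.
Unit clause (!v7) forces v7 = false.
Unit clause (v2) forces v2 = true.
Unit clause (!v4) forces v4 = false.
Now (v4) is unsatisfied and unit — conflict.
So every satisfying assignment has v5 = True.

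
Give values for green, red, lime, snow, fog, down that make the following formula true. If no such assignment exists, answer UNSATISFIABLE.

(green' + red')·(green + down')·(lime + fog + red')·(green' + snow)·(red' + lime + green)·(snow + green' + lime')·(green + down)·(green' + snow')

Suppose green = 0.
The clause (down') is unit, so down = 0.
But (down) is also a unit clause — contradiction.
Backtrack on green: now try green = 1.
The clause (red') is unit, so red = 0.
The clause (snow) is unit, so snow = 1.
But (snow') is also a unit clause — contradiction.
Both values of green lead to a conflict.

UNSATISFIABLE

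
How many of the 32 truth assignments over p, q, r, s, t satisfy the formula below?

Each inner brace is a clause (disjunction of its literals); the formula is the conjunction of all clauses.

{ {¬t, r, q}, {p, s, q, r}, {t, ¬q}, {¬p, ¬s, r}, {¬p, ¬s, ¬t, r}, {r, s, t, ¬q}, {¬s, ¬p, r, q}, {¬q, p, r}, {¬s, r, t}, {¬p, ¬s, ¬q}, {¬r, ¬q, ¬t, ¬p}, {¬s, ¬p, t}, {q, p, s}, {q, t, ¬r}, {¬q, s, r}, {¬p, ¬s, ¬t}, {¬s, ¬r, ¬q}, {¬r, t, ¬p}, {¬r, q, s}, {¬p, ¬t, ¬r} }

There are 2^5 = 32 truth assignments over (p, q, r, s, t).
Split on q. With q = True, the clauses containing q are satisfied and ¬q drops from the rest; 1 of the 2^4 = 16 assignments to the other variables satisfy what remains.
With q = False, by the same count on the reduced clause set, 2 assignments work.
Total: 1 + 2 = 3.

3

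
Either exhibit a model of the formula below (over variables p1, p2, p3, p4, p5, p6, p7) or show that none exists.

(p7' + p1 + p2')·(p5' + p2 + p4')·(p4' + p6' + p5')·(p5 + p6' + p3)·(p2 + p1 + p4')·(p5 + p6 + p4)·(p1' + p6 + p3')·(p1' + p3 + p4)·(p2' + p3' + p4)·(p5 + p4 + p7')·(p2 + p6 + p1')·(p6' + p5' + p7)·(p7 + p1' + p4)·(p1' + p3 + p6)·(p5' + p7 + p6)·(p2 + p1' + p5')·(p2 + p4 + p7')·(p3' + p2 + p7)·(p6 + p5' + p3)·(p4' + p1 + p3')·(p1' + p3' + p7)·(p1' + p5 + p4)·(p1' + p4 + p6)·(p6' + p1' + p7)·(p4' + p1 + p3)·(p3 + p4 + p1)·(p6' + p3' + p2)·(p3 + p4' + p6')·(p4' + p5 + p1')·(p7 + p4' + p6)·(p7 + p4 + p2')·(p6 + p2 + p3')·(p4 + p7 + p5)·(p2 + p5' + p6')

UNSATISFIABLE

Try p7 = 0.
Try p6 = 0.
Unit clause (p5') forces p5 = 0.
Unit clause (p4) forces p4 = 1.
Now (p4') is unsatisfied and unit — conflict.
So p6 must be the other value — set p6 = 1.
Unit clause (p5') forces p5 = 0.
Unit clause (p3) forces p3 = 1.
Unit clause (p2) forces p2 = 1.
Unit clause (p4) forces p4 = 1.
Unit clause (p1) forces p1 = 1.
Now (p1') is unsatisfied and unit — conflict.
Either choice for p6 ends in contradiction.
So p7 must be the other value — set p7 = 1.
Try p1 = 1.
Try p6 = 1.
Try p4 = 0.
Unit clause (p3) forces p3 = 1.
Unit clause (p2') forces p2 = 0.
Now (p2) is unsatisfied and unit — conflict.
So p4 must be the other value — set p4 = 1.
Unit clause (p5') forces p5 = 0.
Now (p5) is unsatisfied and unit — conflict.
Either choice for p4 ends in contradiction.
So p6 must be the other value — set p6 = 0.
Unit clause (p3') forces p3 = 0.
Now (p3) is unsatisfied and unit — conflict.
Either choice for p6 ends in contradiction.
So p1 must be the other value — set p1 = 0.
Unit clause (p2') forces p2 = 0.
Unit clause (p4') forces p4 = 0.
Now (p4) is unsatisfied and unit — conflict.
Either choice for p1 ends in contradiction.
Either choice for p7 ends in contradiction.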